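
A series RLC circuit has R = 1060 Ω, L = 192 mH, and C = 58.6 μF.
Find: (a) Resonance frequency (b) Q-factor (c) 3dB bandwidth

Step 1 — Resonance condition Im(Z)=0 gives ω₀ = 1/√(LC).
Step 2 — ω₀ = 1/√(0.192·5.86e-05) = 298.1 rad/s.
Step 3 — f₀ = ω₀/(2π) = 47.45 Hz.
Step 4 — Series Q: Q = ω₀L/R = 298.1·0.192/1060 = 0.054.
Step 5 — 3dB bandwidth: Δω = ω₀/Q = 5521 rad/s; BW = Δω/(2π) = 878.7 Hz.

(a) f₀ = 47.45 Hz  (b) Q = 0.054  (c) BW = 878.7 Hz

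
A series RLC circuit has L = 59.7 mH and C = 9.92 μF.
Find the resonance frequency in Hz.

Step 1 — Resonance condition Im(Z)=0 gives ω₀ = 1/√(LC).
Step 2 — ω₀ = 1/√(0.0597·9.92e-06) = 1299 rad/s.
Step 3 — f₀ = ω₀/(2π) = 206.8 Hz.

f₀ = 206.8 Hz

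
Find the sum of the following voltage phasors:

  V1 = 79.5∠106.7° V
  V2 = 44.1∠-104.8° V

Step 1 — Convert each phasor to rectangular form:
  V1 = 79.5·(cos(106.7°) + j·sin(106.7°)) = -22.85 + j76.15 V
  V2 = 44.1·(cos(-104.8°) + j·sin(-104.8°)) = -11.27 - j42.64 V
Step 2 — Sum components: V_total = -34.11 + j33.51 V.
Step 3 — Convert to polar: |V_total| = 47.82 V, ∠V_total = 135.5°.

V_total = 47.82∠135.5° V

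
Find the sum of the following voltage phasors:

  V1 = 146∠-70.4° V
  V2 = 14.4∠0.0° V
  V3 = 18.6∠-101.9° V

Step 1 — Convert each phasor to rectangular form:
  V1 = 146·(cos(-70.4°) + j·sin(-70.4°)) = 48.98 - j137.5 V
  V2 = 14.4·(cos(0.0°) + j·sin(0.0°)) = 14.4 V
  V3 = 18.6·(cos(-101.9°) + j·sin(-101.9°)) = -3.835 - j18.2 V
Step 2 — Sum components: V_total = 59.54 - j155.7 V.
Step 3 — Convert to polar: |V_total| = 166.7 V, ∠V_total = -69.1°.

V_total = 166.7∠-69.1° V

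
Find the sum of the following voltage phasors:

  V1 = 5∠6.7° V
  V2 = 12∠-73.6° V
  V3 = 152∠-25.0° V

Step 1 — Convert each phasor to rectangular form:
  V1 = 5·(cos(6.7°) + j·sin(6.7°)) = 4.966 + j0.5834 V
  V2 = 12·(cos(-73.6°) + j·sin(-73.6°)) = 3.388 - j11.51 V
  V3 = 152·(cos(-25.0°) + j·sin(-25.0°)) = 137.8 - j64.24 V
Step 2 — Sum components: V_total = 146.1 - j75.17 V.
Step 3 — Convert to polar: |V_total| = 164.3 V, ∠V_total = -27.2°.

V_total = 164.3∠-27.2° V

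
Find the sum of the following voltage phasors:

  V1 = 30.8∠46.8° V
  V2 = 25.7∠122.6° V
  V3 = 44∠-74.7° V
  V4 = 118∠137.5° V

Step 1 — Convert each phasor to rectangular form:
  V1 = 30.8·(cos(46.8°) + j·sin(46.8°)) = 21.08 + j22.45 V
  V2 = 25.7·(cos(122.6°) + j·sin(122.6°)) = -13.85 + j21.65 V
  V3 = 44·(cos(-74.7°) + j·sin(-74.7°)) = 11.61 - j42.44 V
  V4 = 118·(cos(137.5°) + j·sin(137.5°)) = -87 + j79.72 V
Step 2 — Sum components: V_total = -68.15 + j81.38 V.
Step 3 — Convert to polar: |V_total| = 106.1 V, ∠V_total = 129.9°.

V_total = 106.1∠129.9° V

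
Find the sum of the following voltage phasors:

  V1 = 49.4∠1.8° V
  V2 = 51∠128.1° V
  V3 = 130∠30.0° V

Step 1 — Convert each phasor to rectangular form:
  V1 = 49.4·(cos(1.8°) + j·sin(1.8°)) = 49.38 + j1.552 V
  V2 = 51·(cos(128.1°) + j·sin(128.1°)) = -31.47 + j40.13 V
  V3 = 130·(cos(30.0°) + j·sin(30.0°)) = 112.6 + j65 V
Step 2 — Sum components: V_total = 130.5 + j106.7 V.
Step 3 — Convert to polar: |V_total| = 168.6 V, ∠V_total = 39.3°.

V_total = 168.6∠39.3° V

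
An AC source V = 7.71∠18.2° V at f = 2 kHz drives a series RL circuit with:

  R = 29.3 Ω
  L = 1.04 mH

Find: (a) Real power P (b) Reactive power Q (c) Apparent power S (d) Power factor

Step 1 — Angular frequency: ω = 2π·f = 2π·2000 = 1.257e+04 rad/s.
Step 2 — Component impedances:
  R: Z = R = 29.3 Ω
  L: Z = jωL = j·1.257e+04·0.00104 = 0 + j13.07 Ω
Step 3 — Series combination: Z_total = R + L = 29.3 + j13.07 Ω = 32.08∠24.0° Ω.
Step 4 — Source phasor: V = 7.71∠18.2° V = 7.324 + j2.408 V.
Step 5 — Current: I = V / Z = 0.2391 - j0.02445 A = 0.2403∠-5.8° A.
Step 6 — Complex power: S = V·I* = 1.692 + j0.7548 VA.
Step 7 — Real power: P = Re(S) = 1.692 W.
Step 8 — Reactive power: Q = Im(S) = 0.7548 VAR.
Step 9 — Apparent power: |S| = 1.853 VA.
Step 10 — Power factor: PF = P/|S| = 0.9133 (lagging).

(a) P = 1.692 W  (b) Q = 0.7548 VAR  (c) S = 1.853 VA  (d) PF = 0.9133 (lagging)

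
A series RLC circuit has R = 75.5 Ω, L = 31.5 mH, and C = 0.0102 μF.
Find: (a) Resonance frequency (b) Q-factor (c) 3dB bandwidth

Step 1 — Resonance condition Im(Z)=0 gives ω₀ = 1/√(LC).
Step 2 — ω₀ = 1/√(0.0315·1.02e-08) = 5.579e+04 rad/s.
Step 3 — f₀ = ω₀/(2π) = 8879 Hz.
Step 4 — Series Q: Q = ω₀L/R = 5.579e+04·0.0315/75.5 = 23.28.
Step 5 — 3dB bandwidth: Δω = ω₀/Q = 2397 rad/s; BW = Δω/(2π) = 381.5 Hz.

(a) f₀ = 8879 Hz  (b) Q = 23.28  (c) BW = 381.5 Hz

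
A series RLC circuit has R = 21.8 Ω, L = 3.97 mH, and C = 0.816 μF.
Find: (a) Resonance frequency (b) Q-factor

Step 1 — Resonance condition Im(Z)=0 gives ω₀ = 1/√(LC).
Step 2 — ω₀ = 1/√(0.00397·8.16e-07) = 1.757e+04 rad/s.
Step 3 — f₀ = ω₀/(2π) = 2796 Hz.
Step 4 — Series Q: Q = ω₀L/R = 1.757e+04·0.00397/21.8 = 3.2.

(a) f₀ = 2796 Hz  (b) Q = 3.2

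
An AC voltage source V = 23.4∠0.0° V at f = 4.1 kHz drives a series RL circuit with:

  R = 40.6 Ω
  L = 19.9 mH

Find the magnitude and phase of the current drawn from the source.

Step 1 — Angular frequency: ω = 2π·f = 2π·4100 = 2.576e+04 rad/s.
Step 2 — Component impedances:
  R: Z = R = 40.6 Ω
  L: Z = jωL = j·2.576e+04·0.0199 = 0 + j512.6 Ω
Step 3 — Series combination: Z_total = R + L = 40.6 + j512.6 Ω = 514.3∠85.5° Ω.
Step 4 — Source phasor: V = 23.4∠0.0° V = 23.4 V.
Step 5 — Ohm's law: I = V / Z_total = (23.4) / (40.6 + j512.6) = 0.003592 - j0.04536 A.
Step 6 — Convert to polar: |I| = 0.0455 A, ∠I = -85.5°.

I = 0.0455∠-85.5° A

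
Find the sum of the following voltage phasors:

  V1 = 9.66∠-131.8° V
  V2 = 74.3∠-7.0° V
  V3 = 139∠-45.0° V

Step 1 — Convert each phasor to rectangular form:
  V1 = 9.66·(cos(-131.8°) + j·sin(-131.8°)) = -6.439 - j7.201 V
  V2 = 74.3·(cos(-7.0°) + j·sin(-7.0°)) = 73.75 - j9.055 V
  V3 = 139·(cos(-45.0°) + j·sin(-45.0°)) = 98.29 - j98.29 V
Step 2 — Sum components: V_total = 165.6 - j114.5 V.
Step 3 — Convert to polar: |V_total| = 201.4 V, ∠V_total = -34.7°.

V_total = 201.4∠-34.7° V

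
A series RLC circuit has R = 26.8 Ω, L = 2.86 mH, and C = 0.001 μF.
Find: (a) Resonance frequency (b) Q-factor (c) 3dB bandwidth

Step 1 — Resonance: ω₀ = 1/√(LC) = 1/√(0.00286·1e-09) = 5.913e+05 rad/s.
Step 2 — f₀ = ω₀/(2π) = 9.411e+04 Hz.
Step 3 — Series Q: Q = ω₀L/R = 5.913e+05·0.00286/26.8 = 63.1.
Step 4 — Bandwidth: Δω = ω₀/Q = 9371 rad/s; BW = Δω/(2π) = 1491 Hz.

(a) f₀ = 9.411e+04 Hz  (b) Q = 63.1  (c) BW = 1491 Hz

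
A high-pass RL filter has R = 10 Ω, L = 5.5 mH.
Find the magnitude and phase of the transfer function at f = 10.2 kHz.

Step 1 — Angular frequency: ω = 2π·1.02e+04 = 6.409e+04 rad/s.
Step 2 — Transfer function: H(jω) = jωL/(R + jωL).
Step 3 — Numerator jωL = j·352.5; denominator R + jωL = 10 + j352.5.
Step 4 — H = 0.9992 + j0.02835.
Step 5 — Magnitude: |H| = 0.9996 (-0.0 dB); phase: φ = 1.6°.

|H| = 0.9996 (-0.0 dB), φ = 1.6°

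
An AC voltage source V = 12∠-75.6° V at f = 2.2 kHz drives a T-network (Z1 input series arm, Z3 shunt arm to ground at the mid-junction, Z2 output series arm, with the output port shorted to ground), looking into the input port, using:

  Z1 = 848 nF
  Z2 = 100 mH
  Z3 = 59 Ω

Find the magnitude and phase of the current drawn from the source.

Step 1 — Angular frequency: ω = 2π·f = 2π·2200 = 1.382e+04 rad/s.
Step 2 — Component impedances:
  Z1: Z = 1/(jωC) = -j/(ω·C) = 0 - j85.31 Ω
  Z2: Z = jωL = j·1.382e+04·0.1 = 0 + j1382 Ω
  Z3: Z = R = 59 Ω
Step 3 — With the output port shorted to ground, the output series arm Z2 runs from the junction to ground; the shunt arm Z3 also runs from the junction to ground. They appear in parallel: Z3 || Z2 = 58.89 + j2.514 Ω.
Step 4 — Series with input arm Z1: Z_in = Z1 + (Z3 || Z2) = 58.89 - j82.8 Ω = 101.6∠-54.6° Ω.
Step 5 — Source phasor: V = 12∠-75.6° V = 2.984 - j11.62 V.
Step 6 — Ohm's law: I = V / Z_total = (2.984 - j11.62) / (58.89 - j82.8) = 0.1102 - j0.04237 A.
Step 7 — Convert to polar: |I| = 0.1181 A, ∠I = -21.0°.

I = 0.1181∠-21.0° A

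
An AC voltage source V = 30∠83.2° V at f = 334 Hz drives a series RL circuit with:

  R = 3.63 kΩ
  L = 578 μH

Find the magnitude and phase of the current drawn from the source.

Step 1 — Angular frequency: ω = 2π·f = 2π·334 = 2099 rad/s.
Step 2 — Component impedances:
  R: Z = R = 3630 Ω
  L: Z = jωL = j·2099·0.000578 = 0 + j1.213 Ω
Step 3 — Series combination: Z_total = R + L = 3630 + j1.213 Ω = 3630∠0.0° Ω.
Step 4 — Source phasor: V = 30∠83.2° V = 3.552 + j29.79 V.
Step 5 — Ohm's law: I = V / Z_total = (3.552 + j29.79) / (3630 + j1.213) = 0.0009813 + j0.008206 A.
Step 6 — Convert to polar: |I| = 0.008264 A, ∠I = 83.2°.

I = 0.008264∠83.2° A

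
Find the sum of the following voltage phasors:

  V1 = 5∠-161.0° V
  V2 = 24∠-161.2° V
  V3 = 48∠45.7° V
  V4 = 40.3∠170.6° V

Step 1 — Convert each phasor to rectangular form:
  V1 = 5·(cos(-161.0°) + j·sin(-161.0°)) = -4.728 - j1.628 V
  V2 = 24·(cos(-161.2°) + j·sin(-161.2°)) = -22.72 - j7.734 V
  V3 = 48·(cos(45.7°) + j·sin(45.7°)) = 33.52 + j34.35 V
  V4 = 40.3·(cos(170.6°) + j·sin(170.6°)) = -39.76 + j6.582 V
Step 2 — Sum components: V_total = -33.68 + j31.57 V.
Step 3 — Convert to polar: |V_total| = 46.17 V, ∠V_total = 136.9°.

V_total = 46.17∠136.9° V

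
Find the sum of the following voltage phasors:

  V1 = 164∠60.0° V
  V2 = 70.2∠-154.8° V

Step 1 — Convert each phasor to rectangular form:
  V1 = 164·(cos(60.0°) + j·sin(60.0°)) = 82 + j142 V
  V2 = 70.2·(cos(-154.8°) + j·sin(-154.8°)) = -63.52 - j29.89 V
Step 2 — Sum components: V_total = 18.48 + j112.1 V.
Step 3 — Convert to polar: |V_total| = 113.7 V, ∠V_total = 80.6°.

V_total = 113.7∠80.6° V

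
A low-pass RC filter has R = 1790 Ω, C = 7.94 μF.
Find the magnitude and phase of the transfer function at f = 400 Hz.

Step 1 — Angular frequency: ω = 2π·400 = 2513 rad/s.
Step 2 — Transfer function: H(jω) = 1/(1 + jωRC).
Step 3 — Denominator: 1 + jωRC = 1 + j·2513·1790·7.94e-06 = 1 + j35.72.
Step 4 — H = 0.0007831 - j0.02797.
Step 5 — Magnitude: |H| = 0.02798 (-31.1 dB); phase: φ = -88.4°.

|H| = 0.02798 (-31.1 dB), φ = -88.4°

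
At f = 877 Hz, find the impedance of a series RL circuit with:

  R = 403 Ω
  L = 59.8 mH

Step 1 — Angular frequency: ω = 2π·f = 2π·877 = 5510 rad/s.
Step 2 — Component impedances:
  R: Z = R = 403 Ω
  L: Z = jωL = j·5510·0.0598 = 0 + j329.5 Ω
Step 3 — Series combination: Z_total = R + L = 403 + j329.5 Ω = 520.6∠39.3° Ω.

Z = 403 + j329.5 Ω = 520.6∠39.3° Ω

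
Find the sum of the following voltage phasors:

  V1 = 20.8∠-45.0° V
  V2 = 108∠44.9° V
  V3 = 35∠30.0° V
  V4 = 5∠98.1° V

Step 1 — Convert each phasor to rectangular form:
  V1 = 20.8·(cos(-45.0°) + j·sin(-45.0°)) = 14.71 - j14.71 V
  V2 = 108·(cos(44.9°) + j·sin(44.9°)) = 76.5 + j76.23 V
  V3 = 35·(cos(30.0°) + j·sin(30.0°)) = 30.31 + j17.5 V
  V4 = 5·(cos(98.1°) + j·sin(98.1°)) = -0.7045 + j4.95 V
Step 2 — Sum components: V_total = 120.8 + j83.98 V.
Step 3 — Convert to polar: |V_total| = 147.1 V, ∠V_total = 34.8°.

V_total = 147.1∠34.8° V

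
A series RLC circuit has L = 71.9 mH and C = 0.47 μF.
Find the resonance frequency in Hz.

Step 1 — Resonance condition Im(Z)=0 gives ω₀ = 1/√(LC).
Step 2 — ω₀ = 1/√(0.0719·4.7e-07) = 5440 rad/s.
Step 3 — f₀ = ω₀/(2π) = 865.8 Hz.

f₀ = 865.8 Hz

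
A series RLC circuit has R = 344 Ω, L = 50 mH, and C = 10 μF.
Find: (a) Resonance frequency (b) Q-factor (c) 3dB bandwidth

Step 1 — Resonance: ω₀ = 1/√(LC) = 1/√(0.05·1e-05) = 1414 rad/s.
Step 2 — f₀ = ω₀/(2π) = 225.1 Hz.
Step 3 — Series Q: Q = ω₀L/R = 1414·0.05/344 = 0.2056.
Step 4 — Bandwidth: Δω = ω₀/Q = 6880 rad/s; BW = Δω/(2π) = 1095 Hz.

(a) f₀ = 225.1 Hz  (b) Q = 0.2056  (c) BW = 1095 Hz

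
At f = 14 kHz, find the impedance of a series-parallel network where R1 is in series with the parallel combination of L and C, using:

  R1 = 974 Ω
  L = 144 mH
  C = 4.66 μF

Step 1 — Angular frequency: ω = 2π·f = 2π·1.4e+04 = 8.796e+04 rad/s.
Step 2 — Component impedances:
  R1: Z = R = 974 Ω
  L: Z = jωL = j·8.796e+04·0.144 = 0 + j1.267e+04 Ω
  C: Z = 1/(jωC) = -j/(ω·C) = 0 - j2.44 Ω
Step 3 — Parallel branch: L || C = 1/(1/L + 1/C) = 0 - j2.44 Ω.
Step 4 — Series with R1: Z_total = R1 + (L || C) = 974 - j2.44 Ω = 974∠-0.1° Ω.

Z = 974 - j2.44 Ω = 974∠-0.1° Ω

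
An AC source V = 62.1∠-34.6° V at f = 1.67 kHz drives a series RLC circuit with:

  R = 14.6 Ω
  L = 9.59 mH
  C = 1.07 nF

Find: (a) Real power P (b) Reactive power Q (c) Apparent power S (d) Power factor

Step 1 — Angular frequency: ω = 2π·f = 2π·1670 = 1.049e+04 rad/s.
Step 2 — Component impedances:
  R: Z = R = 14.6 Ω
  L: Z = jωL = j·1.049e+04·0.00959 = 0 + j100.6 Ω
  C: Z = 1/(jωC) = -j/(ω·C) = 0 - j8.907e+04 Ω
Step 3 — Series combination: Z_total = R + L + C = 14.6 - j8.897e+04 Ω = 8.897e+04∠-90.0° Ω.
Step 4 — Source phasor: V = 62.1∠-34.6° V = 51.12 - j35.26 V.
Step 5 — Current: I = V / Z = 0.0003965 + j0.0005745 A = 0.000698∠55.4° A.
Step 6 — Complex power: S = V·I* = 7.113e-06 - j0.04335 VA.
Step 7 — Real power: P = Re(S) = 7.113e-06 W.
Step 8 — Reactive power: Q = Im(S) = -0.04335 VAR.
Step 9 — Apparent power: |S| = 0.04335 VA.
Step 10 — Power factor: PF = P/|S| = 0.0001641 (leading).

(a) P = 7.113e-06 W  (b) Q = -0.04335 VAR  (c) S = 0.04335 VA  (d) PF = 0.0001641 (leading)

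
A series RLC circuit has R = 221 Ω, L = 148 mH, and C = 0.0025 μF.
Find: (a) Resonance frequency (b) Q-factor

Step 1 — Resonance condition Im(Z)=0 gives ω₀ = 1/√(LC).
Step 2 — ω₀ = 1/√(0.148·2.5e-09) = 5.199e+04 rad/s.
Step 3 — f₀ = ω₀/(2π) = 8274 Hz.
Step 4 — Series Q: Q = ω₀L/R = 5.199e+04·0.148/221 = 34.82.

(a) f₀ = 8274 Hz  (b) Q = 34.82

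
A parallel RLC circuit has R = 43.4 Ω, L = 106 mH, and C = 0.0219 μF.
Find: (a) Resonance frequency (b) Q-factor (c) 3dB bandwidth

Step 1 — Resonance: ω₀ = 1/√(LC) = 1/√(0.106·2.19e-08) = 2.076e+04 rad/s.
Step 2 — f₀ = ω₀/(2π) = 3303 Hz.
Step 3 — Parallel Q: Q = R/(ω₀L) = 43.4/(2.076e+04·0.106) = 0.01973.
Step 4 — Bandwidth: Δω = ω₀/Q = 1.052e+06 rad/s; BW = Δω/(2π) = 1.675e+05 Hz.

(a) f₀ = 3303 Hz  (b) Q = 0.01973  (c) BW = 1.675e+05 Hz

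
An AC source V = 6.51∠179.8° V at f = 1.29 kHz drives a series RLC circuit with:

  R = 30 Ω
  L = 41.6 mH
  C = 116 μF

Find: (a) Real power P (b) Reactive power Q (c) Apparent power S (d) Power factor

Step 1 — Angular frequency: ω = 2π·f = 2π·1290 = 8105 rad/s.
Step 2 — Component impedances:
  R: Z = R = 30 Ω
  L: Z = jωL = j·8105·0.0416 = 0 + j337.2 Ω
  C: Z = 1/(jωC) = -j/(ω·C) = 0 - j1.064 Ω
Step 3 — Series combination: Z_total = R + L + C = 30 + j336.1 Ω = 337.5∠84.9° Ω.
Step 4 — Source phasor: V = 6.51∠179.8° V = -6.51 + j0.02272 V.
Step 5 — Current: I = V / Z = -0.001648 + j0.01922 A = 0.01929∠94.9° A.
Step 6 — Complex power: S = V·I* = 0.01116 + j0.1251 VA.
Step 7 — Real power: P = Re(S) = 0.01116 W.
Step 8 — Reactive power: Q = Im(S) = 0.1251 VAR.
Step 9 — Apparent power: |S| = 0.1256 VA.
Step 10 — Power factor: PF = P/|S| = 0.0889 (lagging).

(a) P = 0.01116 W  (b) Q = 0.1251 VAR  (c) S = 0.1256 VA  (d) PF = 0.0889 (lagging)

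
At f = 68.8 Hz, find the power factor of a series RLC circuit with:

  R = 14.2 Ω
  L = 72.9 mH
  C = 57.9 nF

Step 1 — Angular frequency: ω = 2π·f = 2π·68.8 = 432.3 rad/s.
Step 2 — Component impedances:
  R: Z = R = 14.2 Ω
  L: Z = jωL = j·432.3·0.0729 = 0 + j31.51 Ω
  C: Z = 1/(jωC) = -j/(ω·C) = 0 - j3.995e+04 Ω
Step 3 — Series combination: Z_total = R + L + C = 14.2 - j3.992e+04 Ω = 3.992e+04∠-90.0° Ω.
Step 4 — Power factor: PF = cos(φ) = Re(Z)/|Z| = 14.2/3.992e+04 = 0.0003557.
Step 5 — Type: Im(Z) = -3.992e+04 ⇒ leading (phase φ = -90.0°).

PF = 0.0003557 (leading, φ = -90.0°)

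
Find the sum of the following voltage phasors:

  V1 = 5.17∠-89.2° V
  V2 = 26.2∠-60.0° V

Step 1 — Convert each phasor to rectangular form:
  V1 = 5.17·(cos(-89.2°) + j·sin(-89.2°)) = 0.07218 - j5.169 V
  V2 = 26.2·(cos(-60.0°) + j·sin(-60.0°)) = 13.1 - j22.69 V
Step 2 — Sum components: V_total = 13.17 - j27.86 V.
Step 3 — Convert to polar: |V_total| = 30.82 V, ∠V_total = -64.7°.

V_total = 30.82∠-64.7° V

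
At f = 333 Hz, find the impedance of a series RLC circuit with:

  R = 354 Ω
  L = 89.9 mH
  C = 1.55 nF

Step 1 — Angular frequency: ω = 2π·f = 2π·333 = 2092 rad/s.
Step 2 — Component impedances:
  R: Z = R = 354 Ω
  L: Z = jωL = j·2092·0.0899 = 0 + j188.1 Ω
  C: Z = 1/(jωC) = -j/(ω·C) = 0 - j3.084e+05 Ω
Step 3 — Series combination: Z_total = R + L + C = 354 - j3.082e+05 Ω = 3.082e+05∠-89.9° Ω.

Z = 354 - j3.082e+05 Ω = 3.082e+05∠-89.9° Ω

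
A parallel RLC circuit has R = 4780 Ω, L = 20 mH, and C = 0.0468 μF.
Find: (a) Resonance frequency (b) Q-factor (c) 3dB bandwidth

Step 1 — Resonance: ω₀ = 1/√(LC) = 1/√(0.02·4.68e-08) = 3.269e+04 rad/s.
Step 2 — f₀ = ω₀/(2π) = 5202 Hz.
Step 3 — Parallel Q: Q = R/(ω₀L) = 4780/(3.269e+04·0.02) = 7.312.
Step 4 — Bandwidth: Δω = ω₀/Q = 4470 rad/s; BW = Δω/(2π) = 711.5 Hz.

(a) f₀ = 5202 Hz  (b) Q = 7.312  (c) BW = 711.5 Hz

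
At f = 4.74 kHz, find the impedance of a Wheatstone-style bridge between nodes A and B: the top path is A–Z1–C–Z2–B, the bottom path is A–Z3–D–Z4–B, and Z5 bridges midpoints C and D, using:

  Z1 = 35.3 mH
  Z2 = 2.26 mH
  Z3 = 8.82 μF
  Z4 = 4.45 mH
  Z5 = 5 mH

Step 1 — Angular frequency: ω = 2π·f = 2π·4740 = 2.978e+04 rad/s.
Step 2 — Component impedances:
  Z1: Z = jωL = j·2.978e+04·0.0353 = 0 + j1051 Ω
  Z2: Z = jωL = j·2.978e+04·0.00226 = 0 + j67.31 Ω
  Z3: Z = 1/(jωC) = -j/(ω·C) = 0 - j3.807 Ω
  Z4: Z = jωL = j·2.978e+04·0.00445 = 0 + j132.5 Ω
  Z5: Z = jωL = j·2.978e+04·0.005 = 0 + j148.9 Ω
Step 3 — Bridge requires nodal analysis (the Z5 bridge couples midpoints C and D, so the two paths cannot be reduced to a simple series/parallel combination). Setting node B to ground and injecting 1 A at node A, the 3-node admittance system at A, C, D solves to V_A = Z_AB = 0 + j75.9 Ω = 75.9∠90.0° Ω.

Z = 0 + j75.9 Ω = 75.9∠90.0° Ω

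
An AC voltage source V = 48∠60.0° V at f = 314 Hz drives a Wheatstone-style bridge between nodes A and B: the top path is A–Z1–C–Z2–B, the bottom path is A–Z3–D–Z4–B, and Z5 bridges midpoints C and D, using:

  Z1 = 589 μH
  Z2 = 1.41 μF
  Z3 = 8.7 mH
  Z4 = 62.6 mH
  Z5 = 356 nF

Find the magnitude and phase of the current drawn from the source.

Step 1 — Angular frequency: ω = 2π·f = 2π·314 = 1973 rad/s.
Step 2 — Component impedances:
  Z1: Z = jωL = j·1973·0.000589 = 0 + j1.162 Ω
  Z2: Z = 1/(jωC) = -j/(ω·C) = 0 - j359.5 Ω
  Z3: Z = jωL = j·1973·0.0087 = 0 + j17.16 Ω
  Z4: Z = jωL = j·1973·0.0626 = 0 + j123.5 Ω
  Z5: Z = 1/(jωC) = -j/(ω·C) = 0 - j1424 Ω
Step 3 — Bridge requires nodal analysis (the Z5 bridge couples midpoints C and D, so the two paths cannot be reduced to a simple series/parallel combination). Setting node B to ground and injecting 1 A at node A, the 3-node admittance system at A, C, D solves to V_A = Z_AB = 0 + j232.2 Ω = 232.2∠90.0° Ω.
Step 4 — Source phasor: V = 48∠60.0° V = 24 + j41.57 V.
Step 5 — Ohm's law: I = V / Z_total = (24 + j41.57) / (0 + j232.2) = 0.179 - j0.1034 A.
Step 6 — Convert to polar: |I| = 0.2067 A, ∠I = -30.0°.

I = 0.2067∠-30.0° A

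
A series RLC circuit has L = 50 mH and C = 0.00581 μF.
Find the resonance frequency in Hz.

Step 1 — Resonance condition Im(Z)=0 gives ω₀ = 1/√(LC).
Step 2 — ω₀ = 1/√(0.05·5.81e-09) = 5.867e+04 rad/s.
Step 3 — f₀ = ω₀/(2π) = 9338 Hz.

f₀ = 9338 Hz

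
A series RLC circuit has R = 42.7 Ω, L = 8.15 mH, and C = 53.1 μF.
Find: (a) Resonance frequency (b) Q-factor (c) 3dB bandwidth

Step 1 — Resonance: ω₀ = 1/√(LC) = 1/√(0.00815·5.31e-05) = 1520 rad/s.
Step 2 — f₀ = ω₀/(2π) = 241.9 Hz.
Step 3 — Series Q: Q = ω₀L/R = 1520·0.00815/42.7 = 0.2901.
Step 4 — Bandwidth: Δω = ω₀/Q = 5239 rad/s; BW = Δω/(2π) = 833.9 Hz.

(a) f₀ = 241.9 Hz  (b) Q = 0.2901  (c) BW = 833.9 Hz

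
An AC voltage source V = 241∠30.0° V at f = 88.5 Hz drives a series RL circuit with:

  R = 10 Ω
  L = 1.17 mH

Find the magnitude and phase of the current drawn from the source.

Step 1 — Angular frequency: ω = 2π·f = 2π·88.5 = 556.1 rad/s.
Step 2 — Component impedances:
  R: Z = R = 10 Ω
  L: Z = jωL = j·556.1·0.00117 = 0 + j0.6506 Ω
Step 3 — Series combination: Z_total = R + L = 10 + j0.6506 Ω = 10.02∠3.7° Ω.
Step 4 — Source phasor: V = 241∠30.0° V = 208.7 + j120.5 V.
Step 5 — Ohm's law: I = V / Z_total = (208.7 + j120.5) / (10 + j0.6506) = 21.56 + j10.65 A.
Step 6 — Convert to polar: |I| = 24.05 A, ∠I = 26.3°.

I = 24.05∠26.3° A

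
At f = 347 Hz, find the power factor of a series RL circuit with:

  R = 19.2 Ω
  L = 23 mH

Step 1 — Angular frequency: ω = 2π·f = 2π·347 = 2180 rad/s.
Step 2 — Component impedances:
  R: Z = R = 19.2 Ω
  L: Z = jωL = j·2180·0.023 = 0 + j50.15 Ω
Step 3 — Series combination: Z_total = R + L = 19.2 + j50.15 Ω = 53.7∠69.0° Ω.
Step 4 — Power factor: PF = cos(φ) = Re(Z)/|Z| = 19.2/53.696 = 0.3576.
Step 5 — Type: Im(Z) = 50.15 ⇒ lagging (phase φ = 69.0°).

PF = 0.3576 (lagging, φ = 69.0°)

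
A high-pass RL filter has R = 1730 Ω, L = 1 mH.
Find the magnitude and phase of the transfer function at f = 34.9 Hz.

Step 1 — Angular frequency: ω = 2π·34.9 = 219.3 rad/s.
Step 2 — Transfer function: H(jω) = jωL/(R + jωL).
Step 3 — Numerator jωL = j·0.2193; denominator R + jωL = 1730 + j0.2193.
Step 4 — H = 1.607e-08 + j0.0001268.
Step 5 — Magnitude: |H| = 0.0001268 (-77.9 dB); phase: φ = 90.0°.

|H| = 0.0001268 (-77.9 dB), φ = 90.0°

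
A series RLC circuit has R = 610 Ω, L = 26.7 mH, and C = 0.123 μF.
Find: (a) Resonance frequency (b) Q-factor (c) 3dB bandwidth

Step 1 — Resonance: ω₀ = 1/√(LC) = 1/√(0.0267·1.23e-07) = 1.745e+04 rad/s.
Step 2 — f₀ = ω₀/(2π) = 2777 Hz.
Step 3 — Series Q: Q = ω₀L/R = 1.745e+04·0.0267/610 = 0.7638.
Step 4 — Bandwidth: Δω = ω₀/Q = 2.285e+04 rad/s; BW = Δω/(2π) = 3636 Hz.

(a) f₀ = 2777 Hz  (b) Q = 0.7638  (c) BW = 3636 Hz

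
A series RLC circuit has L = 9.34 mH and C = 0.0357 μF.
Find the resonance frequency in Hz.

Step 1 — Resonance condition Im(Z)=0 gives ω₀ = 1/√(LC).
Step 2 — ω₀ = 1/√(0.00934·3.57e-08) = 5.476e+04 rad/s.
Step 3 — f₀ = ω₀/(2π) = 8716 Hz.

f₀ = 8716 Hz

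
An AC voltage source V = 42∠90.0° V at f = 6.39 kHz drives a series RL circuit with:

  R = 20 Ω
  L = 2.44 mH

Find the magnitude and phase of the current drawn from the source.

Step 1 — Angular frequency: ω = 2π·f = 2π·6390 = 4.015e+04 rad/s.
Step 2 — Component impedances:
  R: Z = R = 20 Ω
  L: Z = jωL = j·4.015e+04·0.00244 = 0 + j97.96 Ω
Step 3 — Series combination: Z_total = R + L = 20 + j97.96 Ω = 99.99∠78.5° Ω.
Step 4 — Source phasor: V = 42∠90.0° V = 0 + j42 V.
Step 5 — Ohm's law: I = V / Z_total = (0 + j42) / (20 + j97.96) = 0.4116 + j0.08402 A.
Step 6 — Convert to polar: |I| = 0.4201 A, ∠I = 11.5°.

I = 0.4201∠11.5° A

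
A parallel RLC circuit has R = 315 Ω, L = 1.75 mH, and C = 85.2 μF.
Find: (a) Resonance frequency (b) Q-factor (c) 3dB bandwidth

Step 1 — Resonance: ω₀ = 1/√(LC) = 1/√(0.00175·8.52e-05) = 2590 rad/s.
Step 2 — f₀ = ω₀/(2π) = 412.2 Hz.
Step 3 — Parallel Q: Q = R/(ω₀L) = 315/(2590·0.00175) = 69.5.
Step 4 — Bandwidth: Δω = ω₀/Q = 37.26 rad/s; BW = Δω/(2π) = 5.93 Hz.

(a) f₀ = 412.2 Hz  (b) Q = 69.5  (c) BW = 5.93 Hz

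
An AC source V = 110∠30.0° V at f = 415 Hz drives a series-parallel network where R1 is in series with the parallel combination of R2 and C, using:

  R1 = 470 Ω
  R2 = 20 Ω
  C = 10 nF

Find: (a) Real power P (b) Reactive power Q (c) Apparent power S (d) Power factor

Step 1 — Angular frequency: ω = 2π·f = 2π·415 = 2608 rad/s.
Step 2 — Component impedances:
  R1: Z = R = 470 Ω
  R2: Z = R = 20 Ω
  C: Z = 1/(jωC) = -j/(ω·C) = 0 - j3.835e+04 Ω
Step 3 — Parallel branch: R2 || C = 1/(1/R2 + 1/C) = 20 - j0.01043 Ω.
Step 4 — Series with R1: Z_total = R1 + (R2 || C) = 490 - j0.01043 Ω = 490∠-0.0° Ω.
Step 5 — Source phasor: V = 110∠30.0° V = 95.26 + j55 V.
Step 6 — Current: I = V / Z = 0.1944 + j0.1122 A = 0.2245∠30.0° A.
Step 7 — Complex power: S = V·I* = 24.69 - j0.0005256 VA.
Step 8 — Real power: P = Re(S) = 24.69 W.
Step 9 — Reactive power: Q = Im(S) = -0.0005256 VAR.
Step 10 — Apparent power: |S| = 24.69 VA.
Step 11 — Power factor: PF = P/|S| = 1 (leading).

(a) P = 24.69 W  (b) Q = -0.0005256 VAR  (c) S = 24.69 VA  (d) PF = 1 (leading)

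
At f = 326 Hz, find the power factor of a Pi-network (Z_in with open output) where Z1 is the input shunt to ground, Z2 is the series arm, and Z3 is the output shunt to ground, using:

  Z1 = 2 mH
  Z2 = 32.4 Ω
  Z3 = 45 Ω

Step 1 — Angular frequency: ω = 2π·f = 2π·326 = 2048 rad/s.
Step 2 — Component impedances:
  Z1: Z = jωL = j·2048·0.002 = 0 + j4.097 Ω
  Z2: Z = R = 32.4 Ω
  Z3: Z = R = 45 Ω
Step 3 — With open output, the series arm Z2 and the output shunt Z3 appear in series to ground: Z2 + Z3 = 77.4 Ω.
Step 4 — Parallel with input shunt Z1: Z_in = Z1 || (Z2 + Z3) = 0.2162 + j4.085 Ω = 4.091∠87.0° Ω.
Step 5 — Power factor: PF = cos(φ) = Re(Z)/|Z| = 0.2162/4.091 = 0.05285.
Step 6 — Type: Im(Z) = 4.085 ⇒ lagging (phase φ = 87.0°).

PF = 0.05285 (lagging, φ = 87.0°)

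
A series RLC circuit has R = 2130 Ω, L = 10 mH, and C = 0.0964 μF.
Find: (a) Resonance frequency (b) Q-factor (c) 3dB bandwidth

Step 1 — Resonance: ω₀ = 1/√(LC) = 1/√(0.01·9.64e-08) = 3.221e+04 rad/s.
Step 2 — f₀ = ω₀/(2π) = 5126 Hz.
Step 3 — Series Q: Q = ω₀L/R = 3.221e+04·0.01/2130 = 0.1512.
Step 4 — Bandwidth: Δω = ω₀/Q = 2.13e+05 rad/s; BW = Δω/(2π) = 3.39e+04 Hz.

(a) f₀ = 5126 Hz  (b) Q = 0.1512  (c) BW = 3.39e+04 Hz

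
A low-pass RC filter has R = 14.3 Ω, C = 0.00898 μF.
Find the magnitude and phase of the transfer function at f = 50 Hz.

Step 1 — Angular frequency: ω = 2π·50 = 314.2 rad/s.
Step 2 — Transfer function: H(jω) = 1/(1 + jωRC).
Step 3 — Denominator: 1 + jωRC = 1 + j·314.2·14.3·8.98e-09 = 1 + j4.034e-05.
Step 4 — H = 1 - j4.034e-05.
Step 5 — Magnitude: |H| = 1 (-0.0 dB); phase: φ = -0.0°.

|H| = 1 (-0.0 dB), φ = -0.0°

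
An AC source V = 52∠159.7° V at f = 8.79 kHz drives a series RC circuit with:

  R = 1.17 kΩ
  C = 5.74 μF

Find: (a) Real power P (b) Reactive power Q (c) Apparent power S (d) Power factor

Step 1 — Angular frequency: ω = 2π·f = 2π·8790 = 5.523e+04 rad/s.
Step 2 — Component impedances:
  R: Z = R = 1170 Ω
  C: Z = 1/(jωC) = -j/(ω·C) = 0 - j3.154 Ω
Step 3 — Series combination: Z_total = R + C = 1170 - j3.154 Ω = 1170∠-0.2° Ω.
Step 4 — Source phasor: V = 52∠159.7° V = -48.77 + j18.04 V.
Step 5 — Current: I = V / Z = -0.04173 + j0.01531 A = 0.04444∠159.9° A.
Step 6 — Complex power: S = V·I* = 2.311 - j0.006231 VA.
Step 7 — Real power: P = Re(S) = 2.311 W.
Step 8 — Reactive power: Q = Im(S) = -0.006231 VAR.
Step 9 — Apparent power: |S| = 2.311 VA.
Step 10 — Power factor: PF = P/|S| = 1 (leading).

(a) P = 2.311 W  (b) Q = -0.006231 VAR  (c) S = 2.311 VA  (d) PF = 1 (leading)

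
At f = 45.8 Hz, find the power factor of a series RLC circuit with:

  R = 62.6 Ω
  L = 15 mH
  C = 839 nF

Step 1 — Angular frequency: ω = 2π·f = 2π·45.8 = 287.8 rad/s.
Step 2 — Component impedances:
  R: Z = R = 62.6 Ω
  L: Z = jωL = j·287.8·0.015 = 0 + j4.317 Ω
  C: Z = 1/(jωC) = -j/(ω·C) = 0 - j4142 Ω
Step 3 — Series combination: Z_total = R + L + C = 62.6 - j4138 Ω = 4138∠-89.1° Ω.
Step 4 — Power factor: PF = cos(φ) = Re(Z)/|Z| = 62.6/4138 = 0.01513.
Step 5 — Type: Im(Z) = -4138 ⇒ leading (phase φ = -89.1°).

PF = 0.01513 (leading, φ = -89.1°)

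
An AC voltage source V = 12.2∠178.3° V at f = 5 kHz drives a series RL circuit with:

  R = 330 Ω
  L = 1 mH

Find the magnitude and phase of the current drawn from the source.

Step 1 — Angular frequency: ω = 2π·f = 2π·5000 = 3.142e+04 rad/s.
Step 2 — Component impedances:
  R: Z = R = 330 Ω
  L: Z = jωL = j·3.142e+04·0.001 = 0 + j31.42 Ω
Step 3 — Series combination: Z_total = R + L = 330 + j31.42 Ω = 331.5∠5.4° Ω.
Step 4 — Source phasor: V = 12.2∠178.3° V = -12.19 + j0.3619 V.
Step 5 — Ohm's law: I = V / Z_total = (-12.19 + j0.3619) / (330 + j31.42) = -0.03652 + j0.004573 A.
Step 6 — Convert to polar: |I| = 0.0368 A, ∠I = 172.9°.

I = 0.0368∠172.9° A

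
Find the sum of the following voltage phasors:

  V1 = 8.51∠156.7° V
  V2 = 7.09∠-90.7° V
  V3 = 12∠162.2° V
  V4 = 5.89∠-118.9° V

Step 1 — Convert each phasor to rectangular form:
  V1 = 8.51·(cos(156.7°) + j·sin(156.7°)) = -7.816 + j3.366 V
  V2 = 7.09·(cos(-90.7°) + j·sin(-90.7°)) = -0.08662 - j7.089 V
  V3 = 12·(cos(162.2°) + j·sin(162.2°)) = -11.43 + j3.668 V
  V4 = 5.89·(cos(-118.9°) + j·sin(-118.9°)) = -2.847 - j5.156 V
Step 2 — Sum components: V_total = -22.17 - j5.212 V.
Step 3 — Convert to polar: |V_total| = 22.78 V, ∠V_total = -166.8°.

V_total = 22.78∠-166.8° V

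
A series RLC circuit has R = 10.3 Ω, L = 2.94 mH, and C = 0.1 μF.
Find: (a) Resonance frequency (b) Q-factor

Step 1 — Resonance condition Im(Z)=0 gives ω₀ = 1/√(LC).
Step 2 — ω₀ = 1/√(0.00294·1e-07) = 5.832e+04 rad/s.
Step 3 — f₀ = ω₀/(2π) = 9282 Hz.
Step 4 — Series Q: Q = ω₀L/R = 5.832e+04·0.00294/10.3 = 16.65.

(a) f₀ = 9282 Hz  (b) Q = 16.65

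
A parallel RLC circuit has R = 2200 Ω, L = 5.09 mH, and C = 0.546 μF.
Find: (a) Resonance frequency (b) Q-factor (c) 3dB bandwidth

Step 1 — Resonance: ω₀ = 1/√(LC) = 1/√(0.00509·5.46e-07) = 1.897e+04 rad/s.
Step 2 — f₀ = ω₀/(2π) = 3019 Hz.
Step 3 — Parallel Q: Q = R/(ω₀L) = 2200/(1.897e+04·0.00509) = 22.79.
Step 4 — Bandwidth: Δω = ω₀/Q = 832.5 rad/s; BW = Δω/(2π) = 132.5 Hz.

(a) f₀ = 3019 Hz  (b) Q = 22.79  (c) BW = 132.5 Hz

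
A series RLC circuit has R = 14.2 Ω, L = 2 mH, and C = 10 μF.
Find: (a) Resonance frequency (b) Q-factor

Step 1 — Resonance condition Im(Z)=0 gives ω₀ = 1/√(LC).
Step 2 — ω₀ = 1/√(0.002·1e-05) = 7071 rad/s.
Step 3 — f₀ = ω₀/(2π) = 1125 Hz.
Step 4 — Series Q: Q = ω₀L/R = 7071·0.002/14.2 = 0.9959.

(a) f₀ = 1125 Hz  (b) Q = 0.9959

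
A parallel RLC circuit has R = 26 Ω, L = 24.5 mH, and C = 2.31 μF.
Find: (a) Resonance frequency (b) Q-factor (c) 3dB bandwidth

Step 1 — Resonance: ω₀ = 1/√(LC) = 1/√(0.0245·2.31e-06) = 4203 rad/s.
Step 2 — f₀ = ω₀/(2π) = 669 Hz.
Step 3 — Parallel Q: Q = R/(ω₀L) = 26/(4203·0.0245) = 0.2525.
Step 4 — Bandwidth: Δω = ω₀/Q = 1.665e+04 rad/s; BW = Δω/(2π) = 2650 Hz.

(a) f₀ = 669 Hz  (b) Q = 0.2525  (c) BW = 2650 Hz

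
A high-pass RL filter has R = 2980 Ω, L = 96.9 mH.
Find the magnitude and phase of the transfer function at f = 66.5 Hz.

Step 1 — Angular frequency: ω = 2π·66.5 = 417.8 rad/s.
Step 2 — Transfer function: H(jω) = jωL/(R + jωL).
Step 3 — Numerator jωL = j·40.49; denominator R + jωL = 2980 + j40.49.
Step 4 — H = 0.0001846 + j0.01358.
Step 5 — Magnitude: |H| = 0.01359 (-37.3 dB); phase: φ = 89.2°.

|H| = 0.01359 (-37.3 dB), φ = 89.2°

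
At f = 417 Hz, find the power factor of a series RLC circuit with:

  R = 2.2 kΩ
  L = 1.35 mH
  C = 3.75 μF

Step 1 — Angular frequency: ω = 2π·f = 2π·417 = 2620 rad/s.
Step 2 — Component impedances:
  R: Z = R = 2200 Ω
  L: Z = jωL = j·2620·0.00135 = 0 + j3.537 Ω
  C: Z = 1/(jωC) = -j/(ω·C) = 0 - j101.8 Ω
Step 3 — Series combination: Z_total = R + L + C = 2200 - j98.24 Ω = 2202∠-2.6° Ω.
Step 4 — Power factor: PF = cos(φ) = Re(Z)/|Z| = 2200/2202.2 = 0.999.
Step 5 — Type: Im(Z) = -98.24 ⇒ leading (phase φ = -2.6°).

PF = 0.999 (leading, φ = -2.6°)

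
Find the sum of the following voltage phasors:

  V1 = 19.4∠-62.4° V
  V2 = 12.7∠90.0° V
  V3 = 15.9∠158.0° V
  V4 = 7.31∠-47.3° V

Step 1 — Convert each phasor to rectangular form:
  V1 = 19.4·(cos(-62.4°) + j·sin(-62.4°)) = 8.988 - j17.19 V
  V2 = 12.7·(cos(90.0°) + j·sin(90.0°)) = 0 + j12.7 V
  V3 = 15.9·(cos(158.0°) + j·sin(158.0°)) = -14.74 + j5.956 V
  V4 = 7.31·(cos(-47.3°) + j·sin(-47.3°)) = 4.957 - j5.372 V
Step 2 — Sum components: V_total = -0.7969 - j3.908 V.
Step 3 — Convert to polar: |V_total| = 3.989 V, ∠V_total = -101.5°.

V_total = 3.989∠-101.5° V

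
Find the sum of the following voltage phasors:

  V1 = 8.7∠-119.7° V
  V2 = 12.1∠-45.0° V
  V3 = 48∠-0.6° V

Step 1 — Convert each phasor to rectangular form:
  V1 = 8.7·(cos(-119.7°) + j·sin(-119.7°)) = -4.31 - j7.557 V
  V2 = 12.1·(cos(-45.0°) + j·sin(-45.0°)) = 8.556 - j8.556 V
  V3 = 48·(cos(-0.6°) + j·sin(-0.6°)) = 48 - j0.5026 V
Step 2 — Sum components: V_total = 52.24 - j16.62 V.
Step 3 — Convert to polar: |V_total| = 54.82 V, ∠V_total = -17.6°.

V_total = 54.82∠-17.6° V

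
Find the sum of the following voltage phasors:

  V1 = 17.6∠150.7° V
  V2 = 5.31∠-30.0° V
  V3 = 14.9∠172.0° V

Step 1 — Convert each phasor to rectangular form:
  V1 = 17.6·(cos(150.7°) + j·sin(150.7°)) = -15.35 + j8.613 V
  V2 = 5.31·(cos(-30.0°) + j·sin(-30.0°)) = 4.599 - j2.655 V
  V3 = 14.9·(cos(172.0°) + j·sin(172.0°)) = -14.75 + j2.074 V
Step 2 — Sum components: V_total = -25.5 + j8.032 V.
Step 3 — Convert to polar: |V_total| = 26.74 V, ∠V_total = 162.5°.

V_total = 26.74∠162.5° V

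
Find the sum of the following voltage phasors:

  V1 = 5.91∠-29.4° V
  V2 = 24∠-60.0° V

Step 1 — Convert each phasor to rectangular form:
  V1 = 5.91·(cos(-29.4°) + j·sin(-29.4°)) = 5.149 - j2.901 V
  V2 = 24·(cos(-60.0°) + j·sin(-60.0°)) = 12 - j20.78 V
Step 2 — Sum components: V_total = 17.15 - j23.69 V.
Step 3 — Convert to polar: |V_total| = 29.24 V, ∠V_total = -54.1°.

V_total = 29.24∠-54.1° V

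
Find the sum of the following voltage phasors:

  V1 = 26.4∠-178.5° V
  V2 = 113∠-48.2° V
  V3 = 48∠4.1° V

Step 1 — Convert each phasor to rectangular form:
  V1 = 26.4·(cos(-178.5°) + j·sin(-178.5°)) = -26.39 - j0.6911 V
  V2 = 113·(cos(-48.2°) + j·sin(-48.2°)) = 75.32 - j84.24 V
  V3 = 48·(cos(4.1°) + j·sin(4.1°)) = 47.88 + j3.432 V
Step 2 — Sum components: V_total = 96.8 - j81.5 V.
Step 3 — Convert to polar: |V_total| = 126.5 V, ∠V_total = -40.1°.

V_total = 126.5∠-40.1° V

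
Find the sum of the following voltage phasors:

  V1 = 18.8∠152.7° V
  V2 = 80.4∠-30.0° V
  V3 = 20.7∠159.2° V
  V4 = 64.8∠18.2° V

Step 1 — Convert each phasor to rectangular form:
  V1 = 18.8·(cos(152.7°) + j·sin(152.7°)) = -16.71 + j8.623 V
  V2 = 80.4·(cos(-30.0°) + j·sin(-30.0°)) = 69.63 - j40.2 V
  V3 = 20.7·(cos(159.2°) + j·sin(159.2°)) = -19.35 + j7.351 V
  V4 = 64.8·(cos(18.2°) + j·sin(18.2°)) = 61.56 + j20.24 V
Step 2 — Sum components: V_total = 95.13 - j3.987 V.
Step 3 — Convert to polar: |V_total| = 95.21 V, ∠V_total = -2.4°.

V_total = 95.21∠-2.4° V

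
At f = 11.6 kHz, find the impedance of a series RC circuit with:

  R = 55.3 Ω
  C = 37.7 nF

Step 1 — Angular frequency: ω = 2π·f = 2π·1.16e+04 = 7.288e+04 rad/s.
Step 2 — Component impedances:
  R: Z = R = 55.3 Ω
  C: Z = 1/(jωC) = -j/(ω·C) = 0 - j363.9 Ω
Step 3 — Series combination: Z_total = R + C = 55.3 - j363.9 Ω = 368.1∠-81.4° Ω.

Z = 55.3 - j363.9 Ω = 368.1∠-81.4° Ω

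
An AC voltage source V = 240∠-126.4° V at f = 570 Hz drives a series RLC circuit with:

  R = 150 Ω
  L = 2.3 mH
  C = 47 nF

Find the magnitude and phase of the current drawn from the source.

Step 1 — Angular frequency: ω = 2π·f = 2π·570 = 3581 rad/s.
Step 2 — Component impedances:
  R: Z = R = 150 Ω
  L: Z = jωL = j·3581·0.0023 = 0 + j8.237 Ω
  C: Z = 1/(jωC) = -j/(ω·C) = 0 - j5941 Ω
Step 3 — Series combination: Z_total = R + L + C = 150 - j5933 Ω = 5934∠-88.6° Ω.
Step 4 — Source phasor: V = 240∠-126.4° V = -142.4 - j193.2 V.
Step 5 — Ohm's law: I = V / Z_total = (-142.4 - j193.2) / (150 - j5933) = 0.03193 - j0.02481 A.
Step 6 — Convert to polar: |I| = 0.04044 A, ∠I = -37.8°.

I = 0.04044∠-37.8° A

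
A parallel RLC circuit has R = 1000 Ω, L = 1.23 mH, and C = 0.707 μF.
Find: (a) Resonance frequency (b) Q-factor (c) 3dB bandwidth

Step 1 — Resonance: ω₀ = 1/√(LC) = 1/√(0.00123·7.07e-07) = 3.391e+04 rad/s.
Step 2 — f₀ = ω₀/(2π) = 5397 Hz.
Step 3 — Parallel Q: Q = R/(ω₀L) = 1000/(3.391e+04·0.00123) = 23.97.
Step 4 — Bandwidth: Δω = ω₀/Q = 1414 rad/s; BW = Δω/(2π) = 225.1 Hz.

(a) f₀ = 5397 Hz  (b) Q = 23.97  (c) BW = 225.1 Hz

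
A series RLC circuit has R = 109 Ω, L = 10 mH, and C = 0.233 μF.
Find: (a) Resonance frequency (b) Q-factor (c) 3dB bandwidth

Step 1 — Resonance: ω₀ = 1/√(LC) = 1/√(0.01·2.33e-07) = 2.072e+04 rad/s.
Step 2 — f₀ = ω₀/(2π) = 3297 Hz.
Step 3 — Series Q: Q = ω₀L/R = 2.072e+04·0.01/109 = 1.901.
Step 4 — Bandwidth: Δω = ω₀/Q = 1.09e+04 rad/s; BW = Δω/(2π) = 1735 Hz.

(a) f₀ = 3297 Hz  (b) Q = 1.901  (c) BW = 1735 Hz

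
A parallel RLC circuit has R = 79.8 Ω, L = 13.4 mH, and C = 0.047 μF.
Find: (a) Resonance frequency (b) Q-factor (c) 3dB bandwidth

Step 1 — Resonance: ω₀ = 1/√(LC) = 1/√(0.0134·4.7e-08) = 3.985e+04 rad/s.
Step 2 — f₀ = ω₀/(2π) = 6342 Hz.
Step 3 — Parallel Q: Q = R/(ω₀L) = 79.8/(3.985e+04·0.0134) = 0.1495.
Step 4 — Bandwidth: Δω = ω₀/Q = 2.666e+05 rad/s; BW = Δω/(2π) = 4.243e+04 Hz.

(a) f₀ = 6342 Hz  (b) Q = 0.1495  (c) BW = 4.243e+04 Hz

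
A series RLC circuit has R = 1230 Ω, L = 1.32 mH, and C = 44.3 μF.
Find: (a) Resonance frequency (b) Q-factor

Step 1 — Resonance condition Im(Z)=0 gives ω₀ = 1/√(LC).
Step 2 — ω₀ = 1/√(0.00132·4.43e-05) = 4135 rad/s.
Step 3 — f₀ = ω₀/(2π) = 658.2 Hz.
Step 4 — Series Q: Q = ω₀L/R = 4135·0.00132/1230 = 0.004438.

(a) f₀ = 658.2 Hz  (b) Q = 0.004438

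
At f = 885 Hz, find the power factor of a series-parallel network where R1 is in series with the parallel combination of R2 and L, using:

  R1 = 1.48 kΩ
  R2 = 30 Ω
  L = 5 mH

Step 1 — Angular frequency: ω = 2π·f = 2π·885 = 5561 rad/s.
Step 2 — Component impedances:
  R1: Z = R = 1480 Ω
  R2: Z = R = 30 Ω
  L: Z = jωL = j·5561·0.005 = 0 + j27.8 Ω
Step 3 — Parallel branch: R2 || L = 1/(1/R2 + 1/L) = 13.86 + j14.96 Ω.
Step 4 — Series with R1: Z_total = R1 + (R2 || L) = 1494 + j14.96 Ω = 1494∠0.6° Ω.
Step 5 — Power factor: PF = cos(φ) = Re(Z)/|Z| = 1493.86/1493.94 = 0.9999.
Step 6 — Type: Im(Z) = 14.96 ⇒ lagging (phase φ = 0.6°).

PF = 0.9999 (lagging, φ = 0.6°)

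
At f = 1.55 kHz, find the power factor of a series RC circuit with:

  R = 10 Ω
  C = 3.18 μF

Step 1 — Angular frequency: ω = 2π·f = 2π·1550 = 9739 rad/s.
Step 2 — Component impedances:
  R: Z = R = 10 Ω
  C: Z = 1/(jωC) = -j/(ω·C) = 0 - j32.29 Ω
Step 3 — Series combination: Z_total = R + C = 10 - j32.29 Ω = 33.8∠-72.8° Ω.
Step 4 — Power factor: PF = cos(φ) = Re(Z)/|Z| = 10/33.803 = 0.2958.
Step 5 — Type: Im(Z) = -32.29 ⇒ leading (phase φ = -72.8°).

PF = 0.2958 (leading, φ = -72.8°)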